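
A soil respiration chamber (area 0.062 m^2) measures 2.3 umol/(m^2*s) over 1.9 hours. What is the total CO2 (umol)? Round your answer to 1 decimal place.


Step 1: Convert time to seconds: 1.9 hr * 3600 = 6840.0 s
Step 2: Total = flux * area * time_s
Step 3: Total = 2.3 * 0.062 * 6840.0
Step 4: Total = 975.4 umol

975.4


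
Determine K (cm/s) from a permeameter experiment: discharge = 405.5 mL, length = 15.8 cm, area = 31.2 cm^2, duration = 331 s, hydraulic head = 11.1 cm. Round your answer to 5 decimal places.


Step 1: K = Q * L / (A * t * h)
Step 2: Numerator = 405.5 * 15.8 = 6406.9
Step 3: Denominator = 31.2 * 331 * 11.1 = 114631.92
Step 4: K = 6406.9 / 114631.92 = 0.05589 cm/s

0.05589


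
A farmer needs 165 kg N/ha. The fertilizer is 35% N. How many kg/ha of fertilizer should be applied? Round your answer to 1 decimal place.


Step 1: Fertilizer rate = target N / (N content / 100)
Step 2: Rate = 165 / (35 / 100)
Step 3: Rate = 165 / 0.35
Step 4: Rate = 471.4 kg/ha

471.4


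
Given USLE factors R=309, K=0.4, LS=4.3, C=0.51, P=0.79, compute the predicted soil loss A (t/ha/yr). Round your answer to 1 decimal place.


Step 1: A = R * K * LS * C * P
Step 2: R * K = 309 * 0.4 = 123.6
Step 3: (R*K) * LS = 123.6 * 4.3 = 531.48
Step 4: * C * P = 531.48 * 0.51 * 0.79 = 214.1
Step 5: A = 214.1 t/(ha*yr)

214.1


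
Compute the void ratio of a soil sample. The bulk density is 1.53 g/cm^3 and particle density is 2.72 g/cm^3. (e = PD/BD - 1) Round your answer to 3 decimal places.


Step 1: e = PD / BD - 1
Step 2: e = 2.72 / 1.53 - 1
Step 3: e = 1.77778 - 1
Step 4: e = 0.778

0.778


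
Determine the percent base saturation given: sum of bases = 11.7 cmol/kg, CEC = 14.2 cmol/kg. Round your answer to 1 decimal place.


Step 1: BS = 100 * (sum of bases) / CEC
Step 2: BS = 100 * 11.7 / 14.2
Step 3: BS = 82.4%

82.4


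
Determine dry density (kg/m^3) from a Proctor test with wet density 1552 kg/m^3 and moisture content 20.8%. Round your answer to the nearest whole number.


Step 1: Dry density = wet density / (1 + w/100)
Step 2: Dry density = 1552 / (1 + 20.8/100)
Step 3: Dry density = 1552 / 1.208
Step 4: Dry density = 1285 kg/m^3

1285


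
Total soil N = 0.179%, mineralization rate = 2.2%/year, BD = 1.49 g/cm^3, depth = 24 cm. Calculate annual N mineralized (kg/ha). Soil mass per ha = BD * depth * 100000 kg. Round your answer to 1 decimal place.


Step 1: Soil mass per ha = BD * depth * 100000 = 1.49 * 24 * 100000 = 3576000 kg
Step 2: Total N pool = soil mass * N%/100 = 3576000 * 0.179/100 = 6401.04 kg/ha
Step 3: N mineralized = N pool * rate%/100 = 6401.04 * 2.2/100 = 140.8 kg/ha/yr

140.8


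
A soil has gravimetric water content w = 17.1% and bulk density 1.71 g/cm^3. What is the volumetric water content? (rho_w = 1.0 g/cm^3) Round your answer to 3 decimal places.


Step 1: theta = (w / 100) * BD / rho_w
Step 2: theta = (17.1 / 100) * 1.71 / 1.0
Step 3: theta = 0.171 * 1.71
Step 4: theta = 0.292

0.292


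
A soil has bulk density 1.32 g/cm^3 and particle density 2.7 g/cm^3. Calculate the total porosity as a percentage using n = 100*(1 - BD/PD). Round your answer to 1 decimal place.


Step 1: Formula: n = 100 * (1 - BD / PD)
Step 2: n = 100 * (1 - 1.32 / 2.7)
Step 3: n = 100 * (1 - 0.48889)
Step 4: n = 51.1%

51.1


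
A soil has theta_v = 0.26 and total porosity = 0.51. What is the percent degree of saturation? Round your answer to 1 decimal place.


Step 1: S = 100 * theta_v / n
Step 2: S = 100 * 0.26 / 0.51
Step 3: S = 51.0%

51.0


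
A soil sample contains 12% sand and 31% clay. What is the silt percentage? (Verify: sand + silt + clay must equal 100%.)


Step 1: sand + silt + clay = 100%
Step 2: silt = 100 - sand - clay
Step 3: silt = 100 - 12 - 31
Step 4: silt = 57%

57


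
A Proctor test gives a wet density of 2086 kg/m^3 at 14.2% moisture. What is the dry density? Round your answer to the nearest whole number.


Step 1: Dry density = wet density / (1 + w/100)
Step 2: Dry density = 2086 / (1 + 14.2/100)
Step 3: Dry density = 2086 / 1.142
Step 4: Dry density = 1827 kg/m^3

1827


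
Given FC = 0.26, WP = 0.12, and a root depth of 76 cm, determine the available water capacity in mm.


Step 1: Available water = (FC - WP) * depth * 10
Step 2: AW = (0.26 - 0.12) * 76 * 10
Step 3: AW = 0.14 * 76 * 10
Step 4: AW = 106.4 mm

106.4


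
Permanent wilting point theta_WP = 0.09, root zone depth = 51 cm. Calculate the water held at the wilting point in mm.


Step 1: Water (mm) = theta_WP * depth * 10
Step 2: Water = 0.09 * 51 * 10
Step 3: Water = 45.9 mm

45.9


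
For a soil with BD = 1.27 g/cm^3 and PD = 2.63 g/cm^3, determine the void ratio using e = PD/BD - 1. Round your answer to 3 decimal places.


Step 1: e = PD / BD - 1
Step 2: e = 2.63 / 1.27 - 1
Step 3: e = 2.07087 - 1
Step 4: e = 1.071

1.071


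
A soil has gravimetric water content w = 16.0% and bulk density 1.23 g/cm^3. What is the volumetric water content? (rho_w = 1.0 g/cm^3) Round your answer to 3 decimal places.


Step 1: theta = (w / 100) * BD / rho_w
Step 2: theta = (16.0 / 100) * 1.23 / 1.0
Step 3: theta = 0.16 * 1.23
Step 4: theta = 0.197

0.197


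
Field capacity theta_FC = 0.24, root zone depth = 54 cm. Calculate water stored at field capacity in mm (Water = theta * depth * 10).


Step 1: Water (mm) = theta_FC * depth (cm) * 10
Step 2: Water = 0.24 * 54 * 10
Step 3: Water = 129.6 mm

129.6


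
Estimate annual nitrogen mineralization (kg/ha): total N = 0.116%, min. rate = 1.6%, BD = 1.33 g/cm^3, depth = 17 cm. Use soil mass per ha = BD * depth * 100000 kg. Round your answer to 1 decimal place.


Step 1: Soil mass per ha = BD * depth * 100000 = 1.33 * 17 * 100000 = 2261000 kg
Step 2: Total N pool = soil mass * N%/100 = 2261000 * 0.116/100 = 2622.76 kg/ha
Step 3: N mineralized = N pool * rate%/100 = 2622.76 * 1.6/100 = 42.0 kg/ha/yr

42.0


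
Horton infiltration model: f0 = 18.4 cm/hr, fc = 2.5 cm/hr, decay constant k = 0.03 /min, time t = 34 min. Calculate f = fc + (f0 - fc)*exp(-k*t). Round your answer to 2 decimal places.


Step 1: f = fc + (f0 - fc) * exp(-k * t)
Step 2: exp(-0.03 * 34) = 0.360595
Step 3: f = 2.5 + (18.4 - 2.5) * 0.360595
Step 4: f = 2.5 + 15.9 * 0.360595
Step 5: f = 8.23 cm/hr

8.23


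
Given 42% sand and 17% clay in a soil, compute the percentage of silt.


Step 1: sand + silt + clay = 100%
Step 2: silt = 100 - sand - clay
Step 3: silt = 100 - 42 - 17
Step 4: silt = 41%

41


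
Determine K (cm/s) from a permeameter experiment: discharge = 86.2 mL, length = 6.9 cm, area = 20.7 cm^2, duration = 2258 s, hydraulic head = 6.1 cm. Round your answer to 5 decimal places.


Step 1: K = Q * L / (A * t * h)
Step 2: Numerator = 86.2 * 6.9 = 594.78
Step 3: Denominator = 20.7 * 2258 * 6.1 = 285117.66
Step 4: K = 594.78 / 285117.66 = 0.00209 cm/s

0.00209


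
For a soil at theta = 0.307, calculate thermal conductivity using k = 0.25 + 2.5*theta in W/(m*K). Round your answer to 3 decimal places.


Step 1: k = 0.25 + 2.5 * theta
Step 2: k = 0.25 + 2.5 * 0.307
Step 3: k = 0.25 + 0.768
Step 4: k = 1.018 W/(m*K)

1.018


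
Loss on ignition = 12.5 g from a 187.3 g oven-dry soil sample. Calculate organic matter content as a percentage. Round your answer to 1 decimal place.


Step 1: OM% = 100 * LOI / sample mass
Step 2: OM = 100 * 12.5 / 187.3
Step 3: OM = 6.7%

6.7


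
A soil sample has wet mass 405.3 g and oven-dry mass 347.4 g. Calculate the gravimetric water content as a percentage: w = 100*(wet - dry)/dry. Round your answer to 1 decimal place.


Step 1: Water mass = wet - dry = 405.3 - 347.4 = 57.9 g
Step 2: w = 100 * water mass / dry mass
Step 3: w = 100 * 57.9 / 347.4 = 16.7%

16.7


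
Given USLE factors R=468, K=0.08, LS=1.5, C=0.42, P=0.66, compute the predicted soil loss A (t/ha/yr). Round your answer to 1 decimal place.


Step 1: A = R * K * LS * C * P
Step 2: R * K = 468 * 0.08 = 37.44
Step 3: (R*K) * LS = 37.44 * 1.5 = 56.16
Step 4: * C * P = 56.16 * 0.42 * 0.66 = 15.6
Step 5: A = 15.6 t/(ha*yr)

15.6


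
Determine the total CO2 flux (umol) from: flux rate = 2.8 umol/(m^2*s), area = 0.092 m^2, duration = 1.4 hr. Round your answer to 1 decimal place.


Step 1: Convert time to seconds: 1.4 hr * 3600 = 5040.0 s
Step 2: Total = flux * area * time_s
Step 3: Total = 2.8 * 0.092 * 5040.0
Step 4: Total = 1298.3 umol

1298.3


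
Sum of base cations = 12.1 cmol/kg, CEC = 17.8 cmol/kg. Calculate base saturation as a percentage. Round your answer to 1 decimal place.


Step 1: BS = 100 * (sum of bases) / CEC
Step 2: BS = 100 * 12.1 / 17.8
Step 3: BS = 68.0%

68.0


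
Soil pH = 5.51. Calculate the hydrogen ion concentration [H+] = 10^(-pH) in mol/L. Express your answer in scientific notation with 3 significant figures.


Step 1: [H+] = 10^(-pH)
Step 2: [H+] = 10^(-5.51)
Step 3: [H+] = 3.09e-06 mol/L

3.09e-06


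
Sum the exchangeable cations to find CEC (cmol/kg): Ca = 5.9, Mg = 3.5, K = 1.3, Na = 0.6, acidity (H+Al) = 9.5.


Step 1: CEC = Ca + Mg + K + Na + (H+Al)
Step 2: CEC = 5.9 + 3.5 + 1.3 + 0.6 + 9.5
Step 3: CEC = 20.8 cmol/kg

20.8


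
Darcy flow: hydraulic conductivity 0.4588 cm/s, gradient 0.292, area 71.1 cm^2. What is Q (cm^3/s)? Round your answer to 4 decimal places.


Step 1: Apply Darcy's law: Q = K * i * A
Step 2: Q = 0.4588 * 0.292 * 71.1
Step 3: Q = 9.5252 cm^3/s

9.5252


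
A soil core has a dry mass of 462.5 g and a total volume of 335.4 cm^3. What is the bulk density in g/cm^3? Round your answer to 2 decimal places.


Step 1: Identify the formula: BD = dry mass / volume
Step 2: Substitute values: BD = 462.5 / 335.4
Step 3: BD = 1.38 g/cm^3

1.38


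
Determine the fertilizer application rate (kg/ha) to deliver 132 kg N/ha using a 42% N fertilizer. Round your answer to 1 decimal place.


Step 1: Fertilizer rate = target N / (N content / 100)
Step 2: Rate = 132 / (42 / 100)
Step 3: Rate = 132 / 0.42
Step 4: Rate = 314.3 kg/ha

314.3


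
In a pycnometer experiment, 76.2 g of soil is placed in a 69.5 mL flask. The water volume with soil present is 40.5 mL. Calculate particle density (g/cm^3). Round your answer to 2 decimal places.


Step 1: Volume of solids = flask volume - water volume with soil
Step 2: V_solids = 69.5 - 40.5 = 29.0 mL
Step 3: Particle density = mass / V_solids = 76.2 / 29.0 = 2.63 g/cm^3

2.63


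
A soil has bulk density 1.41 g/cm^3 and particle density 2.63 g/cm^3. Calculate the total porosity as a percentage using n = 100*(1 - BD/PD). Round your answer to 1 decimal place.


Step 1: Formula: n = 100 * (1 - BD / PD)
Step 2: n = 100 * (1 - 1.41 / 2.63)
Step 3: n = 100 * (1 - 0.53612)
Step 4: n = 46.4%

46.4


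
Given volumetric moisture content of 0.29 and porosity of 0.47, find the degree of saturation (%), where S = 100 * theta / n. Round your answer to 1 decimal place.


Step 1: S = 100 * theta_v / n
Step 2: S = 100 * 0.29 / 0.47
Step 3: S = 61.7%

61.7


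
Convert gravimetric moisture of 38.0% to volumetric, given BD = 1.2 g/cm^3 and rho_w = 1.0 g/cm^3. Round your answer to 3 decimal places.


Step 1: theta = (w / 100) * BD / rho_w
Step 2: theta = (38.0 / 100) * 1.2 / 1.0
Step 3: theta = 0.38 * 1.2
Step 4: theta = 0.456

0.456


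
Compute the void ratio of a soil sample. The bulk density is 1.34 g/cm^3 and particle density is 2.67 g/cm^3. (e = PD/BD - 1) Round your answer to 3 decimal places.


Step 1: e = PD / BD - 1
Step 2: e = 2.67 / 1.34 - 1
Step 3: e = 1.99254 - 1
Step 4: e = 0.993

0.993


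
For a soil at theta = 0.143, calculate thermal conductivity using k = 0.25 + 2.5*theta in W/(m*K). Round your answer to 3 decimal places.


Step 1: k = 0.25 + 2.5 * theta
Step 2: k = 0.25 + 2.5 * 0.143
Step 3: k = 0.25 + 0.358
Step 4: k = 0.608 W/(m*K)

0.608


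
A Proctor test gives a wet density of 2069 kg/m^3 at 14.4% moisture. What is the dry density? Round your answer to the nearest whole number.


Step 1: Dry density = wet density / (1 + w/100)
Step 2: Dry density = 2069 / (1 + 14.4/100)
Step 3: Dry density = 2069 / 1.144
Step 4: Dry density = 1809 kg/m^3

1809


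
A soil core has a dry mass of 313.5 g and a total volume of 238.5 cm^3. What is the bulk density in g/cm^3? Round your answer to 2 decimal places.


Step 1: Identify the formula: BD = dry mass / volume
Step 2: Substitute values: BD = 313.5 / 238.5
Step 3: BD = 1.31 g/cm^3

1.31


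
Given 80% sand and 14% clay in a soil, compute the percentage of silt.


Step 1: sand + silt + clay = 100%
Step 2: silt = 100 - sand - clay
Step 3: silt = 100 - 80 - 14
Step 4: silt = 6%

6


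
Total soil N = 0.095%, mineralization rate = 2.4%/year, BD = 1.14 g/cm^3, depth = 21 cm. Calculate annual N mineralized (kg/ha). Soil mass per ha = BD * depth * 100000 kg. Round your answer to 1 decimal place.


Step 1: Soil mass per ha = BD * depth * 100000 = 1.14 * 21 * 100000 = 2394000 kg
Step 2: Total N pool = soil mass * N%/100 = 2394000 * 0.095/100 = 2274.3 kg/ha
Step 3: N mineralized = N pool * rate%/100 = 2274.3 * 2.4/100 = 54.6 kg/ha/yr

54.6


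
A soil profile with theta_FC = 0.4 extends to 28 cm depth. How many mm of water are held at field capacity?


Step 1: Water (mm) = theta_FC * depth (cm) * 10
Step 2: Water = 0.4 * 28 * 10
Step 3: Water = 112.0 mm

112.0


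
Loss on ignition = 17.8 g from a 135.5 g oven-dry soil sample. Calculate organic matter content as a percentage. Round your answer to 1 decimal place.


Step 1: OM% = 100 * LOI / sample mass
Step 2: OM = 100 * 17.8 / 135.5
Step 3: OM = 13.1%

13.1


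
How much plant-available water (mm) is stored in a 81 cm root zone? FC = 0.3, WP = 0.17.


Step 1: Available water = (FC - WP) * depth * 10
Step 2: AW = (0.3 - 0.17) * 81 * 10
Step 3: AW = 0.13 * 81 * 10
Step 4: AW = 105.3 mm

105.3


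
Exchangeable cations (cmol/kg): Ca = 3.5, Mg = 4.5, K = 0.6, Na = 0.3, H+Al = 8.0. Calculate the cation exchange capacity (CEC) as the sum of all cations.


Step 1: CEC = Ca + Mg + K + Na + (H+Al)
Step 2: CEC = 3.5 + 4.5 + 0.6 + 0.3 + 8.0
Step 3: CEC = 16.9 cmol/kg

16.9


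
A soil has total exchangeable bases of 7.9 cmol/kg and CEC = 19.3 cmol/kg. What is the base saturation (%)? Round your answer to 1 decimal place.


Step 1: BS = 100 * (sum of bases) / CEC
Step 2: BS = 100 * 7.9 / 19.3
Step 3: BS = 40.9%

40.9


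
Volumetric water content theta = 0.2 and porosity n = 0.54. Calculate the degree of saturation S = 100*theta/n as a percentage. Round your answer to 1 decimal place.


Step 1: S = 100 * theta_v / n
Step 2: S = 100 * 0.2 / 0.54
Step 3: S = 37.0%

37.0


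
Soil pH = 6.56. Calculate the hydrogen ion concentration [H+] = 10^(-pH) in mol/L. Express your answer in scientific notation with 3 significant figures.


Step 1: [H+] = 10^(-pH)
Step 2: [H+] = 10^(-6.56)
Step 3: [H+] = 2.75e-07 mol/L

2.75e-07


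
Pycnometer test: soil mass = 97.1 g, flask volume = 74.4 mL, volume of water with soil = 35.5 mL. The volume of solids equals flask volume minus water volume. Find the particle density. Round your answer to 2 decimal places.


Step 1: Volume of solids = flask volume - water volume with soil
Step 2: V_solids = 74.4 - 35.5 = 38.9 mL
Step 3: Particle density = mass / V_solids = 97.1 / 38.9 = 2.5 g/cm^3

2.5


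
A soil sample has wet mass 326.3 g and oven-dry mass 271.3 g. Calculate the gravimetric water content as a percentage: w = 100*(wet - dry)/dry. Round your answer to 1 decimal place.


Step 1: Water mass = wet - dry = 326.3 - 271.3 = 55.0 g
Step 2: w = 100 * water mass / dry mass
Step 3: w = 100 * 55.0 / 271.3 = 20.3%

20.3


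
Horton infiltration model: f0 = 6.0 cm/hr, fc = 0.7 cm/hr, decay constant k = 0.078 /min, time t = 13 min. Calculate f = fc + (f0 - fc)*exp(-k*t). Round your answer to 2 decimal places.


Step 1: f = fc + (f0 - fc) * exp(-k * t)
Step 2: exp(-0.078 * 13) = 0.362765
Step 3: f = 0.7 + (6.0 - 0.7) * 0.362765
Step 4: f = 0.7 + 5.3 * 0.362765
Step 5: f = 2.62 cm/hr

2.62


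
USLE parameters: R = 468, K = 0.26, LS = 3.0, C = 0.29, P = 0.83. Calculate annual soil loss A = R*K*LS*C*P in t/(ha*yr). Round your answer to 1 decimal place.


Step 1: A = R * K * LS * C * P
Step 2: R * K = 468 * 0.26 = 121.68
Step 3: (R*K) * LS = 121.68 * 3.0 = 365.04
Step 4: * C * P = 365.04 * 0.29 * 0.83 = 87.9
Step 5: A = 87.9 t/(ha*yr)

87.9


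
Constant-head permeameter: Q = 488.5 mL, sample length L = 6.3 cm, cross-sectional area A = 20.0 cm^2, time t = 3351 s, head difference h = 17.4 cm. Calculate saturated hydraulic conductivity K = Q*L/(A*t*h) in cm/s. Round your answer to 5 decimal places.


Step 1: K = Q * L / (A * t * h)
Step 2: Numerator = 488.5 * 6.3 = 3077.55
Step 3: Denominator = 20.0 * 3351 * 17.4 = 1166148.0
Step 4: K = 3077.55 / 1166148.0 = 0.00264 cm/s

0.00264


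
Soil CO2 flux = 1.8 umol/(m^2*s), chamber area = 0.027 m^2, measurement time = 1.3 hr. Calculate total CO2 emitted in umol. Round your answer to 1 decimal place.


Step 1: Convert time to seconds: 1.3 hr * 3600 = 4680.0 s
Step 2: Total = flux * area * time_s
Step 3: Total = 1.8 * 0.027 * 4680.0
Step 4: Total = 227.4 umol

227.4


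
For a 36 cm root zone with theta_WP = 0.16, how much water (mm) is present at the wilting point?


Step 1: Water (mm) = theta_WP * depth * 10
Step 2: Water = 0.16 * 36 * 10
Step 3: Water = 57.6 mm

57.6


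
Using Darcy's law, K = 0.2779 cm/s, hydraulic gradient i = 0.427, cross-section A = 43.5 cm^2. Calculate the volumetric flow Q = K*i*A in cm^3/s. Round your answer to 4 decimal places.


Step 1: Apply Darcy's law: Q = K * i * A
Step 2: Q = 0.2779 * 0.427 * 43.5
Step 3: Q = 5.1619 cm^3/s

5.1619


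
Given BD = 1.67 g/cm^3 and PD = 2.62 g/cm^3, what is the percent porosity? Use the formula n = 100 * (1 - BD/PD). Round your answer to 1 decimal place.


Step 1: Formula: n = 100 * (1 - BD / PD)
Step 2: n = 100 * (1 - 1.67 / 2.62)
Step 3: n = 100 * (1 - 0.6374)
Step 4: n = 36.3%

36.3


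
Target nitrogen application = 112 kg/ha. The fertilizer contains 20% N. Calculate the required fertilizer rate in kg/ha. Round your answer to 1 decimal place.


Step 1: Fertilizer rate = target N / (N content / 100)
Step 2: Rate = 112 / (20 / 100)
Step 3: Rate = 112 / 0.2
Step 4: Rate = 560.0 kg/ha

560.0


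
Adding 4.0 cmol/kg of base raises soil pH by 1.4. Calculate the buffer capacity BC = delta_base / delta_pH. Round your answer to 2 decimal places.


Step 1: BC = change in base / change in pH
Step 2: BC = 4.0 / 1.4
Step 3: BC = 2.86 cmol/(kg*pH unit)

2.86


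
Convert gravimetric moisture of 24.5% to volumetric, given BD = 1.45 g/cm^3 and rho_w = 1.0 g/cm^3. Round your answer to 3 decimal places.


Step 1: theta = (w / 100) * BD / rho_w
Step 2: theta = (24.5 / 100) * 1.45 / 1.0
Step 3: theta = 0.245 * 1.45
Step 4: theta = 0.355

0.355


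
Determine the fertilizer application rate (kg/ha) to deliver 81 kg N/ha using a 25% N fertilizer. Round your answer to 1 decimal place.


Step 1: Fertilizer rate = target N / (N content / 100)
Step 2: Rate = 81 / (25 / 100)
Step 3: Rate = 81 / 0.25
Step 4: Rate = 324.0 kg/ha

324.0


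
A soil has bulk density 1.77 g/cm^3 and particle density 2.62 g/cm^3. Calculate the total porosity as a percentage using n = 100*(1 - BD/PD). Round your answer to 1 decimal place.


Step 1: Formula: n = 100 * (1 - BD / PD)
Step 2: n = 100 * (1 - 1.77 / 2.62)
Step 3: n = 100 * (1 - 0.67557)
Step 4: n = 32.4%

32.4


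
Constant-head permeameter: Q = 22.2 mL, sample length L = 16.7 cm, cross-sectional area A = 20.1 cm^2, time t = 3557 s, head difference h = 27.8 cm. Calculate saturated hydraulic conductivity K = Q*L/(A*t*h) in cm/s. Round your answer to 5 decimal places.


Step 1: K = Q * L / (A * t * h)
Step 2: Numerator = 22.2 * 16.7 = 370.74
Step 3: Denominator = 20.1 * 3557 * 27.8 = 1987580.46
Step 4: K = 370.74 / 1987580.46 = 0.00019 cm/s

0.00019


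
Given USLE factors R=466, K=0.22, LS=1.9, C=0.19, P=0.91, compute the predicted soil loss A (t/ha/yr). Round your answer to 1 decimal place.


Step 1: A = R * K * LS * C * P
Step 2: R * K = 466 * 0.22 = 102.52
Step 3: (R*K) * LS = 102.52 * 1.9 = 194.788
Step 4: * C * P = 194.788 * 0.19 * 0.91 = 33.7
Step 5: A = 33.7 t/(ha*yr)

33.7


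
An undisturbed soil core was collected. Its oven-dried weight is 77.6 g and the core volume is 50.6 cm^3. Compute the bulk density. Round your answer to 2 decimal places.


Step 1: Identify the formula: BD = dry mass / volume
Step 2: Substitute values: BD = 77.6 / 50.6
Step 3: BD = 1.53 g/cm^3

1.53


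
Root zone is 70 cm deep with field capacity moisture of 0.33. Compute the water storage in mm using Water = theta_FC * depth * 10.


Step 1: Water (mm) = theta_FC * depth (cm) * 10
Step 2: Water = 0.33 * 70 * 10
Step 3: Water = 231.0 mm

231.0


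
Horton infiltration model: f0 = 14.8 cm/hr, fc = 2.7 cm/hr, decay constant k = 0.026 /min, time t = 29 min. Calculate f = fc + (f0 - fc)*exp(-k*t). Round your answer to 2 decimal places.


Step 1: f = fc + (f0 - fc) * exp(-k * t)
Step 2: exp(-0.026 * 29) = 0.470481
Step 3: f = 2.7 + (14.8 - 2.7) * 0.470481
Step 4: f = 2.7 + 12.1 * 0.470481
Step 5: f = 8.39 cm/hr

8.39


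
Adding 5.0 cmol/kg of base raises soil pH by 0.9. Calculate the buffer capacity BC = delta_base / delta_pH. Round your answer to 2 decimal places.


Step 1: BC = change in base / change in pH
Step 2: BC = 5.0 / 0.9
Step 3: BC = 5.56 cmol/(kg*pH unit)

5.56


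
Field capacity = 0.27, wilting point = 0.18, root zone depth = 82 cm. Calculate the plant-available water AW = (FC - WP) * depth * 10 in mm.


Step 1: Available water = (FC - WP) * depth * 10
Step 2: AW = (0.27 - 0.18) * 82 * 10
Step 3: AW = 0.09 * 82 * 10
Step 4: AW = 73.8 mm

73.8


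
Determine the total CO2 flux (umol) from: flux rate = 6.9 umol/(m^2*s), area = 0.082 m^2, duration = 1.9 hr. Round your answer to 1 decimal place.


Step 1: Convert time to seconds: 1.9 hr * 3600 = 6840.0 s
Step 2: Total = flux * area * time_s
Step 3: Total = 6.9 * 0.082 * 6840.0
Step 4: Total = 3870.1 umol

3870.1


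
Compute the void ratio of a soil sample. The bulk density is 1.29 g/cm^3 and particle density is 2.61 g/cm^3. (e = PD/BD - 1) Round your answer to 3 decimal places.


Step 1: e = PD / BD - 1
Step 2: e = 2.61 / 1.29 - 1
Step 3: e = 2.02326 - 1
Step 4: e = 1.023

1.023


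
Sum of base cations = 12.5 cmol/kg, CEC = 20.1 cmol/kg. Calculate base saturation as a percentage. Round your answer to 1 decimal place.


Step 1: BS = 100 * (sum of bases) / CEC
Step 2: BS = 100 * 12.5 / 20.1
Step 3: BS = 62.2%

62.2


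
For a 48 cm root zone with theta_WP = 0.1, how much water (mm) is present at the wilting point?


Step 1: Water (mm) = theta_WP * depth * 10
Step 2: Water = 0.1 * 48 * 10
Step 3: Water = 48.0 mm

48.0


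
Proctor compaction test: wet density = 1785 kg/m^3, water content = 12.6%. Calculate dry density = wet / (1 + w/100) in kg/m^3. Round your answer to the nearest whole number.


Step 1: Dry density = wet density / (1 + w/100)
Step 2: Dry density = 1785 / (1 + 12.6/100)
Step 3: Dry density = 1785 / 1.126
Step 4: Dry density = 1585 kg/m^3

1585


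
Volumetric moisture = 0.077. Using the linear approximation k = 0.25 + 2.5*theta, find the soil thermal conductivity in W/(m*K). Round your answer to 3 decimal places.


Step 1: k = 0.25 + 2.5 * theta
Step 2: k = 0.25 + 2.5 * 0.077
Step 3: k = 0.25 + 0.193
Step 4: k = 0.443 W/(m*K)

0.443


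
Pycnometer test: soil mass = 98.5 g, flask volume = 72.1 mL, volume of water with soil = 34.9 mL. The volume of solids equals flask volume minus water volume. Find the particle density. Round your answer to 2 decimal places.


Step 1: Volume of solids = flask volume - water volume with soil
Step 2: V_solids = 72.1 - 34.9 = 37.2 mL
Step 3: Particle density = mass / V_solids = 98.5 / 37.2 = 2.65 g/cm^3

2.65


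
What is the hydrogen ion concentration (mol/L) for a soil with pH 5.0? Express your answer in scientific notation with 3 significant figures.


Step 1: [H+] = 10^(-pH)
Step 2: [H+] = 10^(-5.0)
Step 3: [H+] = 1.00e-05 mol/L

1.00e-05


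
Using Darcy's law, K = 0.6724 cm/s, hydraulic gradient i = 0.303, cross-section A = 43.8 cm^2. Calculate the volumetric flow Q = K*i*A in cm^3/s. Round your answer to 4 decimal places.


Step 1: Apply Darcy's law: Q = K * i * A
Step 2: Q = 0.6724 * 0.303 * 43.8
Step 3: Q = 8.9237 cm^3/s

8.9237


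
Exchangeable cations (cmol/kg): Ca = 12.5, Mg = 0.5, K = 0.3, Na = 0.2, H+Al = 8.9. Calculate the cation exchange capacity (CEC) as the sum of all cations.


Step 1: CEC = Ca + Mg + K + Na + (H+Al)
Step 2: CEC = 12.5 + 0.5 + 0.3 + 0.2 + 8.9
Step 3: CEC = 22.4 cmol/kg

22.4


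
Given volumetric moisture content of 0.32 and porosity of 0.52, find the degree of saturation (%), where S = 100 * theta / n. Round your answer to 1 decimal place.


Step 1: S = 100 * theta_v / n
Step 2: S = 100 * 0.32 / 0.52
Step 3: S = 61.5%

61.5


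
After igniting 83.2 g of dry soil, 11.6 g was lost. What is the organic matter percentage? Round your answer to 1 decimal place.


Step 1: OM% = 100 * LOI / sample mass
Step 2: OM = 100 * 11.6 / 83.2
Step 3: OM = 13.9%

13.9


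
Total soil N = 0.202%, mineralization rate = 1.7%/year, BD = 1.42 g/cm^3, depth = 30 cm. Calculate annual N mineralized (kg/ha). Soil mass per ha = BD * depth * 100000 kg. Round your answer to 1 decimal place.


Step 1: Soil mass per ha = BD * depth * 100000 = 1.42 * 30 * 100000 = 4260000 kg
Step 2: Total N pool = soil mass * N%/100 = 4260000 * 0.202/100 = 8605.2 kg/ha
Step 3: N mineralized = N pool * rate%/100 = 8605.2 * 1.7/100 = 146.3 kg/ha/yr

146.3


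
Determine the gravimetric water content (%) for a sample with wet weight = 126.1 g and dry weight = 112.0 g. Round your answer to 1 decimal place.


Step 1: Water mass = wet - dry = 126.1 - 112.0 = 14.1 g
Step 2: w = 100 * water mass / dry mass
Step 3: w = 100 * 14.1 / 112.0 = 12.6%

12.6


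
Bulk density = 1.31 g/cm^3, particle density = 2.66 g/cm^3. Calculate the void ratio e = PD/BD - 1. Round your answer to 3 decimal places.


Step 1: e = PD / BD - 1
Step 2: e = 2.66 / 1.31 - 1
Step 3: e = 2.03053 - 1
Step 4: e = 1.031

1.031


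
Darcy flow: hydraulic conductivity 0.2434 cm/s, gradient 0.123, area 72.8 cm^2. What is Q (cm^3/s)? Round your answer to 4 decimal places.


Step 1: Apply Darcy's law: Q = K * i * A
Step 2: Q = 0.2434 * 0.123 * 72.8
Step 3: Q = 2.1795 cm^3/s

2.1795


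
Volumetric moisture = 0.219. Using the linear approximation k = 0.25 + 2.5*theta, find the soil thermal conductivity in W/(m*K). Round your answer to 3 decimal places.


Step 1: k = 0.25 + 2.5 * theta
Step 2: k = 0.25 + 2.5 * 0.219
Step 3: k = 0.25 + 0.548
Step 4: k = 0.798 W/(m*K)

0.798


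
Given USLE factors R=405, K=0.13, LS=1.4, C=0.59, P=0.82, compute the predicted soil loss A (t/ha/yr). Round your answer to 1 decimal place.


Step 1: A = R * K * LS * C * P
Step 2: R * K = 405 * 0.13 = 52.65
Step 3: (R*K) * LS = 52.65 * 1.4 = 73.71
Step 4: * C * P = 73.71 * 0.59 * 0.82 = 35.7
Step 5: A = 35.7 t/(ha*yr)

35.7


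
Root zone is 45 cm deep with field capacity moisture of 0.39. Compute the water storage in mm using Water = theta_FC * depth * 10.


Step 1: Water (mm) = theta_FC * depth (cm) * 10
Step 2: Water = 0.39 * 45 * 10
Step 3: Water = 175.5 mm

175.5


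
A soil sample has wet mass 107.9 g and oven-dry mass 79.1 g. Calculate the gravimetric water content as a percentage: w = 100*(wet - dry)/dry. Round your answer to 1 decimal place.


Step 1: Water mass = wet - dry = 107.9 - 79.1 = 28.8 g
Step 2: w = 100 * water mass / dry mass
Step 3: w = 100 * 28.8 / 79.1 = 36.4%

36.4


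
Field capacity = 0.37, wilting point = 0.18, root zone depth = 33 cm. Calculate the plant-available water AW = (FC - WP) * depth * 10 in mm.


Step 1: Available water = (FC - WP) * depth * 10
Step 2: AW = (0.37 - 0.18) * 33 * 10
Step 3: AW = 0.19 * 33 * 10
Step 4: AW = 62.7 mm

62.7


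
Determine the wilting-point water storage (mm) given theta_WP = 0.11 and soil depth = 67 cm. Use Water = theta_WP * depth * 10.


Step 1: Water (mm) = theta_WP * depth * 10
Step 2: Water = 0.11 * 67 * 10
Step 3: Water = 73.7 mm

73.7


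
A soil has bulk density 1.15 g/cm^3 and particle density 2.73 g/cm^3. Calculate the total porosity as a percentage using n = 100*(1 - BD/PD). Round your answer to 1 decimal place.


Step 1: Formula: n = 100 * (1 - BD / PD)
Step 2: n = 100 * (1 - 1.15 / 2.73)
Step 3: n = 100 * (1 - 0.42125)
Step 4: n = 57.9%

57.9


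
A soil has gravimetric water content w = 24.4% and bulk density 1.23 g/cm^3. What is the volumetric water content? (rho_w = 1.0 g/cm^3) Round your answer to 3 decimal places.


Step 1: theta = (w / 100) * BD / rho_w
Step 2: theta = (24.4 / 100) * 1.23 / 1.0
Step 3: theta = 0.244 * 1.23
Step 4: theta = 0.3

0.3


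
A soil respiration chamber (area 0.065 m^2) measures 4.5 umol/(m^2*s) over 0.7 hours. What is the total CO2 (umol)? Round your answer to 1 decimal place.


Step 1: Convert time to seconds: 0.7 hr * 3600 = 2520.0 s
Step 2: Total = flux * area * time_s
Step 3: Total = 4.5 * 0.065 * 2520.0
Step 4: Total = 737.1 umol

737.1


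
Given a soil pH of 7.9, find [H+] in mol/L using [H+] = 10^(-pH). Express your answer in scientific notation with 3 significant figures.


Step 1: [H+] = 10^(-pH)
Step 2: [H+] = 10^(-7.9)
Step 3: [H+] = 1.26e-08 mol/L

1.26e-08


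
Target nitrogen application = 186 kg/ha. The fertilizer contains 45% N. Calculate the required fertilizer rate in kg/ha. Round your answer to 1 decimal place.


Step 1: Fertilizer rate = target N / (N content / 100)
Step 2: Rate = 186 / (45 / 100)
Step 3: Rate = 186 / 0.45
Step 4: Rate = 413.3 kg/ha

413.3


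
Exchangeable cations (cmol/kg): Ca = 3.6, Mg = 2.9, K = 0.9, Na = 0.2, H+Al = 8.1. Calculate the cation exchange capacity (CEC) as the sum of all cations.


Step 1: CEC = Ca + Mg + K + Na + (H+Al)
Step 2: CEC = 3.6 + 2.9 + 0.9 + 0.2 + 8.1
Step 3: CEC = 15.7 cmol/kg

15.7


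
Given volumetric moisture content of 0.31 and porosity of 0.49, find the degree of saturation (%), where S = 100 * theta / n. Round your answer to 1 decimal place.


Step 1: S = 100 * theta_v / n
Step 2: S = 100 * 0.31 / 0.49
Step 3: S = 63.3%

63.3


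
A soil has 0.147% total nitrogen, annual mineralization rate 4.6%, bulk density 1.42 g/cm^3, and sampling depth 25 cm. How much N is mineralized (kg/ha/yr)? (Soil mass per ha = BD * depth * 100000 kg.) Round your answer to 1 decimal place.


Step 1: Soil mass per ha = BD * depth * 100000 = 1.42 * 25 * 100000 = 3550000 kg
Step 2: Total N pool = soil mass * N%/100 = 3550000 * 0.147/100 = 5218.5 kg/ha
Step 3: N mineralized = N pool * rate%/100 = 5218.5 * 4.6/100 = 240.1 kg/ha/yr

240.1


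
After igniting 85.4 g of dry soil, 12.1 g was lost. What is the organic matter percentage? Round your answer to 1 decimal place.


Step 1: OM% = 100 * LOI / sample mass
Step 2: OM = 100 * 12.1 / 85.4
Step 3: OM = 14.2%

14.2


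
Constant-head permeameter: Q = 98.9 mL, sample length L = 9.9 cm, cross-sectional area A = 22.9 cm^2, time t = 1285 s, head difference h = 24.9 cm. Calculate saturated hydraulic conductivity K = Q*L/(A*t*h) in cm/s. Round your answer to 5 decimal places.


Step 1: K = Q * L / (A * t * h)
Step 2: Numerator = 98.9 * 9.9 = 979.11
Step 3: Denominator = 22.9 * 1285 * 24.9 = 732719.85
Step 4: K = 979.11 / 732719.85 = 0.00134 cm/s

0.00134


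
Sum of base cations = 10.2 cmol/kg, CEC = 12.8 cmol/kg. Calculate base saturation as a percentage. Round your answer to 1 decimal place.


Step 1: BS = 100 * (sum of bases) / CEC
Step 2: BS = 100 * 10.2 / 12.8
Step 3: BS = 79.7%

79.7


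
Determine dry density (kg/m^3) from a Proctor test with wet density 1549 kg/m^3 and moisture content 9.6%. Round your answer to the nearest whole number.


Step 1: Dry density = wet density / (1 + w/100)
Step 2: Dry density = 1549 / (1 + 9.6/100)
Step 3: Dry density = 1549 / 1.096
Step 4: Dry density = 1413 kg/m^3

1413


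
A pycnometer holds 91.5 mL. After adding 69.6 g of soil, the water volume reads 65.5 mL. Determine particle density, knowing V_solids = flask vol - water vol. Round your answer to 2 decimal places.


Step 1: Volume of solids = flask volume - water volume with soil
Step 2: V_solids = 91.5 - 65.5 = 26.0 mL
Step 3: Particle density = mass / V_solids = 69.6 / 26.0 = 2.68 g/cm^3

2.68


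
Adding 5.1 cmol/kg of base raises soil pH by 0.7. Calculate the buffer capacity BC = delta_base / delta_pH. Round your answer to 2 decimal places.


Step 1: BC = change in base / change in pH
Step 2: BC = 5.1 / 0.7
Step 3: BC = 7.29 cmol/(kg*pH unit)

7.29


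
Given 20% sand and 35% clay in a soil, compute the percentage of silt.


Step 1: sand + silt + clay = 100%
Step 2: silt = 100 - sand - clay
Step 3: silt = 100 - 20 - 35
Step 4: silt = 45%

45


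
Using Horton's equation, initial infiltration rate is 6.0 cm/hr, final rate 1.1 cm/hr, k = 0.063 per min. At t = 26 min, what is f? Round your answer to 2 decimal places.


Step 1: f = fc + (f0 - fc) * exp(-k * t)
Step 2: exp(-0.063 * 26) = 0.194368
Step 3: f = 1.1 + (6.0 - 1.1) * 0.194368
Step 4: f = 1.1 + 4.9 * 0.194368
Step 5: f = 2.05 cm/hr

2.05


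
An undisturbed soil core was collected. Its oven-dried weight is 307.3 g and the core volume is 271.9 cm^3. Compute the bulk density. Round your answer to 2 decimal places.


Step 1: Identify the formula: BD = dry mass / volume
Step 2: Substitute values: BD = 307.3 / 271.9
Step 3: BD = 1.13 g/cm^3

1.13


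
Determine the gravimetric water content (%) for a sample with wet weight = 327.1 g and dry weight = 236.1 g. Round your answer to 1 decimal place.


Step 1: Water mass = wet - dry = 327.1 - 236.1 = 91.0 g
Step 2: w = 100 * water mass / dry mass
Step 3: w = 100 * 91.0 / 236.1 = 38.5%

38.5


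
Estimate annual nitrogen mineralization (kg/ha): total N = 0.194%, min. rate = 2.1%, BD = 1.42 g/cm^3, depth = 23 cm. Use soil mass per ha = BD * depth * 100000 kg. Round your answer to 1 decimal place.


Step 1: Soil mass per ha = BD * depth * 100000 = 1.42 * 23 * 100000 = 3266000 kg
Step 2: Total N pool = soil mass * N%/100 = 3266000 * 0.194/100 = 6336.04 kg/ha
Step 3: N mineralized = N pool * rate%/100 = 6336.04 * 2.1/100 = 133.1 kg/ha/yr

133.1


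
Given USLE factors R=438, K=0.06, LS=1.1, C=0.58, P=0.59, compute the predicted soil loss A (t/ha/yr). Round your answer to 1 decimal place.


Step 1: A = R * K * LS * C * P
Step 2: R * K = 438 * 0.06 = 26.28
Step 3: (R*K) * LS = 26.28 * 1.1 = 28.908
Step 4: * C * P = 28.908 * 0.58 * 0.59 = 9.9
Step 5: A = 9.9 t/(ha*yr)

9.9


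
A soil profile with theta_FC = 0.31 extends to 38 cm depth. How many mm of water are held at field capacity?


Step 1: Water (mm) = theta_FC * depth (cm) * 10
Step 2: Water = 0.31 * 38 * 10
Step 3: Water = 117.8 mm

117.8


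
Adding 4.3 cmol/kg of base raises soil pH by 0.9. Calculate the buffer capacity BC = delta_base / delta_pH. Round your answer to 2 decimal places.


Step 1: BC = change in base / change in pH
Step 2: BC = 4.3 / 0.9
Step 3: BC = 4.78 cmol/(kg*pH unit)

4.78


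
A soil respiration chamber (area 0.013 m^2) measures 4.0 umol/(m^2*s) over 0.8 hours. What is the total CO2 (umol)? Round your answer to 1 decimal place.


Step 1: Convert time to seconds: 0.8 hr * 3600 = 2880.0 s
Step 2: Total = flux * area * time_s
Step 3: Total = 4.0 * 0.013 * 2880.0
Step 4: Total = 149.8 umol

149.8


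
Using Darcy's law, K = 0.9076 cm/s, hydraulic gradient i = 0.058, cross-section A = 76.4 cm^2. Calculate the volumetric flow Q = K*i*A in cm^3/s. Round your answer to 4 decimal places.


Step 1: Apply Darcy's law: Q = K * i * A
Step 2: Q = 0.9076 * 0.058 * 76.4
Step 3: Q = 4.0218 cm^3/s

4.0218


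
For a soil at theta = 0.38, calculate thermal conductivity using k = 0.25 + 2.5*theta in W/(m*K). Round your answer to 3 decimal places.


Step 1: k = 0.25 + 2.5 * theta
Step 2: k = 0.25 + 2.5 * 0.38
Step 3: k = 0.25 + 0.95
Step 4: k = 1.2 W/(m*K)

1.2


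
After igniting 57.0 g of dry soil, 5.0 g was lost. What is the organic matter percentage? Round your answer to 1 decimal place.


Step 1: OM% = 100 * LOI / sample mass
Step 2: OM = 100 * 5.0 / 57.0
Step 3: OM = 8.8%

8.8


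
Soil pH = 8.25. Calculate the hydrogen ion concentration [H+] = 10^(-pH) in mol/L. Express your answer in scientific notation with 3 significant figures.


Step 1: [H+] = 10^(-pH)
Step 2: [H+] = 10^(-8.25)
Step 3: [H+] = 5.62e-09 mol/L

5.62e-09


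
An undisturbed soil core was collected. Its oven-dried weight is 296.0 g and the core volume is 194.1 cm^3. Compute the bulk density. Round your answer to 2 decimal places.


Step 1: Identify the formula: BD = dry mass / volume
Step 2: Substitute values: BD = 296.0 / 194.1
Step 3: BD = 1.52 g/cm^3

1.52


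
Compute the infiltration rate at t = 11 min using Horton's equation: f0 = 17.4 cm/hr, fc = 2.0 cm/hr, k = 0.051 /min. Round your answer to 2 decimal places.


Step 1: f = fc + (f0 - fc) * exp(-k * t)
Step 2: exp(-0.051 * 11) = 0.570638
Step 3: f = 2.0 + (17.4 - 2.0) * 0.570638
Step 4: f = 2.0 + 15.4 * 0.570638
Step 5: f = 10.79 cm/hr

10.79


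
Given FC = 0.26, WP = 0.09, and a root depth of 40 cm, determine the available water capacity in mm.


Step 1: Available water = (FC - WP) * depth * 10
Step 2: AW = (0.26 - 0.09) * 40 * 10
Step 3: AW = 0.17 * 40 * 10
Step 4: AW = 68.0 mm

68.0


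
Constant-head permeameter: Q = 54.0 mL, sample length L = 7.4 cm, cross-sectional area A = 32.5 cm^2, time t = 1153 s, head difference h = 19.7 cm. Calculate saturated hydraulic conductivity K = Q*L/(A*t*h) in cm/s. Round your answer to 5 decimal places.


Step 1: K = Q * L / (A * t * h)
Step 2: Numerator = 54.0 * 7.4 = 399.6
Step 3: Denominator = 32.5 * 1153 * 19.7 = 738208.25
Step 4: K = 399.6 / 738208.25 = 0.00054 cm/s

0.00054


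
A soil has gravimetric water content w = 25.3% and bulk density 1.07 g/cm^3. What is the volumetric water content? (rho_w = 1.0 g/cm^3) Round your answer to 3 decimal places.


Step 1: theta = (w / 100) * BD / rho_w
Step 2: theta = (25.3 / 100) * 1.07 / 1.0
Step 3: theta = 0.253 * 1.07
Step 4: theta = 0.271

0.271


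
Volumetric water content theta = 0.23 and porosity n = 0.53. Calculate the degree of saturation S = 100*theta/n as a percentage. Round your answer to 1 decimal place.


Step 1: S = 100 * theta_v / n
Step 2: S = 100 * 0.23 / 0.53
Step 3: S = 43.4%

43.4


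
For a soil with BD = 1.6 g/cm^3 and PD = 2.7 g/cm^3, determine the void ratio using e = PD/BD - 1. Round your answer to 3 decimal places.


Step 1: e = PD / BD - 1
Step 2: e = 2.7 / 1.6 - 1
Step 3: e = 1.6875 - 1
Step 4: e = 0.688

0.688


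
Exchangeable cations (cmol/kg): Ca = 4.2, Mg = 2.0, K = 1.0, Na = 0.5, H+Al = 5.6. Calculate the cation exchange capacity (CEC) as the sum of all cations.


Step 1: CEC = Ca + Mg + K + Na + (H+Al)
Step 2: CEC = 4.2 + 2.0 + 1.0 + 0.5 + 5.6
Step 3: CEC = 13.3 cmol/kg

13.3


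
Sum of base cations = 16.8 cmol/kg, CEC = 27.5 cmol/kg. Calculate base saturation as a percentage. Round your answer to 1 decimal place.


Step 1: BS = 100 * (sum of bases) / CEC
Step 2: BS = 100 * 16.8 / 27.5
Step 3: BS = 61.1%

61.1


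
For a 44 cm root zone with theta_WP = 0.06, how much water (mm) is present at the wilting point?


Step 1: Water (mm) = theta_WP * depth * 10
Step 2: Water = 0.06 * 44 * 10
Step 3: Water = 26.4 mm

26.4


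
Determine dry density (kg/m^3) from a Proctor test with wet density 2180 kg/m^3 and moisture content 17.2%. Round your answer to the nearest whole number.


Step 1: Dry density = wet density / (1 + w/100)
Step 2: Dry density = 2180 / (1 + 17.2/100)
Step 3: Dry density = 2180 / 1.172
Step 4: Dry density = 1860 kg/m^3

1860


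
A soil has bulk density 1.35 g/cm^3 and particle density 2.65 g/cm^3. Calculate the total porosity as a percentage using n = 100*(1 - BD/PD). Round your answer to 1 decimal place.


Step 1: Formula: n = 100 * (1 - BD / PD)
Step 2: n = 100 * (1 - 1.35 / 2.65)
Step 3: n = 100 * (1 - 0.50943)
Step 4: n = 49.1%

49.1
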